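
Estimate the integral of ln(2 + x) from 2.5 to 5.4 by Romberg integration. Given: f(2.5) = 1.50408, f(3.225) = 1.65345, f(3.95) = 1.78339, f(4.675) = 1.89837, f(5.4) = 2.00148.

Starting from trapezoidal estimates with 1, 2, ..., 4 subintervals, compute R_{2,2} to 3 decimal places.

5.143

R_{0,0} (trapezoid, 1 panel, h=2.9000): 5.08306
R_{1,0} (trapezoid, 2 panels, h=1.4500): 5.12745
R_{2,0} (trapezoid, 4 panels, h=0.7250): 5.13879
R_{1,1} = 5.12745 + (5.12745 − 5.08306)/3 = 5.14225
R_{2,1} = 5.13879 + (5.13879 − 5.12745)/3 = 5.14257
R_{2,2} = 5.14257 + (5.14257 − 5.14225)/15 = 5.14259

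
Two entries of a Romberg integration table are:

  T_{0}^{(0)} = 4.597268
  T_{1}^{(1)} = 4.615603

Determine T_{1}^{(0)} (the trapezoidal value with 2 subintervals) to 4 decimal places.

4.6110

From T_{1}^{(1)} = (4·T_{1}^{(0)} − T_{0}^{(0)})/3, solve for T_{1}^{(0)}:
4·T_{1}^{(0)} = 3·4.615603 + 4.597268 = 18.444077
T_{1}^{(0)} = 4.611019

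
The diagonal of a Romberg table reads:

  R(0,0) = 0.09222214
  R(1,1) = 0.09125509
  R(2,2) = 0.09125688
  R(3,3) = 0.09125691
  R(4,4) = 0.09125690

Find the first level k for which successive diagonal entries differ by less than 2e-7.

|R(1,1) − R(0,0)| = 0.00096705 ≥ 2e-7
|R(2,2) − R(1,1)| = 0.00000179 ≥ 2e-7
|R(3,3) − R(2,2)| = 0.00000003 < 2e-7

k = 3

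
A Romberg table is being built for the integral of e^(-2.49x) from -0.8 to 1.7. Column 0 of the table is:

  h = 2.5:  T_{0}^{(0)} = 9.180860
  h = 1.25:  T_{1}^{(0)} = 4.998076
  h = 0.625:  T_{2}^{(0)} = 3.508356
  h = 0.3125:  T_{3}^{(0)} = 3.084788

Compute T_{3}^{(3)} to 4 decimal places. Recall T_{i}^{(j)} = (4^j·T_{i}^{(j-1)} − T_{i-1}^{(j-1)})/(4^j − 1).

T_{1}^{(1)} = 4.998076 + (4.998076 − 9.180860)/3 = 3.603815
T_{2}^{(1)} = (4·3.508356 − 4.998076) / 3 = 3.011783
T_{3}^{(1)} = (4·3.084788 − 3.508356) / 3 = 2.943599
T_{2}^{(2)} = 3.011783 + (3.011783 − 3.603815)/15 = 2.972314
T_{3}^{(2)} = (16·2.943599 − 3.011783) / 15 = 2.939053
T_{3}^{(3)} = (64·2.939053 − 2.972314) / 63 = 2.938525

2.9385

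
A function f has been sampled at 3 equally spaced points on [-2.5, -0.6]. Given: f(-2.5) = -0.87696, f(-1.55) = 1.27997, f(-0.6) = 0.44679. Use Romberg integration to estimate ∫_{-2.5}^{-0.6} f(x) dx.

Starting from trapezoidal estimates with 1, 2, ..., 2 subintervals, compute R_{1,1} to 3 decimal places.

1.485

R_{0,0} (trapezoid, 1 panel, h=1.9000): -0.40866
R_{1,0} (trapezoid, 2 panels, h=0.9500): 1.01164
R_{1,1} = 1.01164 + (1.01164 − (-0.40866))/3 = 1.48507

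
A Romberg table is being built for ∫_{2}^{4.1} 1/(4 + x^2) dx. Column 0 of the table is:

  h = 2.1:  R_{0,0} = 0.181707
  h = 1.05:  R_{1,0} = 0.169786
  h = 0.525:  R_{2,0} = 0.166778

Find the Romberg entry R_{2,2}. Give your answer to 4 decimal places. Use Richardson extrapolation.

Richardson extrapolation on the trapezoidal column (denominator 4−1=3):
R_{1,1} = 0.169786 + (0.169786 − 0.181707)/3 = 0.165812
R_{2,1} = 0.166778 + (0.166778 − 0.169786)/3 = 0.165775
R_{2,2} = 0.165775 + (0.165775 − 0.165812)/15 = 0.165773

0.1658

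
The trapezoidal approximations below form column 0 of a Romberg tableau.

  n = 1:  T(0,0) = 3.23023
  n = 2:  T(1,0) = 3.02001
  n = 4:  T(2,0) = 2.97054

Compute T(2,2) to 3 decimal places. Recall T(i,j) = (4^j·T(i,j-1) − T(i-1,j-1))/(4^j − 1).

2.954

Richardson extrapolation on the trapezoidal column (denominator 4−1=3):
T(1,1) = 3.02001 + (3.02001 − 3.23023)/3 = 2.94994
T(2,1) = 2.97054 + (2.97054 − 3.02001)/3 = 2.95405
T(2,2) = 2.95405 + (2.95405 − 2.94994)/15 = 2.95432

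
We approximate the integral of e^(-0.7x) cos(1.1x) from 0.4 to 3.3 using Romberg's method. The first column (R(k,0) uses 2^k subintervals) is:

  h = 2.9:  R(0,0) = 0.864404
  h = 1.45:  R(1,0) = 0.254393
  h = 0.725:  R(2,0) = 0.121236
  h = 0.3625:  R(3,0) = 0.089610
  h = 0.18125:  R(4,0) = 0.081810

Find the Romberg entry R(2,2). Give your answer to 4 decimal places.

R(1,1) = (4·0.254393 − 0.864404) / 3 = 0.051056
R(2,1) = (4·0.121236 − 0.254393) / 3 = 0.076850
R(2,2) = 0.076850 + (0.076850 − 0.051056)/15 = 0.078570

0.0786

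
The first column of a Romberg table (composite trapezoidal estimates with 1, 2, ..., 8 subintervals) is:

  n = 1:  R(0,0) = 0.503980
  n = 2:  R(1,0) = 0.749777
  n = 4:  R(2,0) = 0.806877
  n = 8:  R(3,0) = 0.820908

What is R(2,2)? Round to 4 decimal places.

Richardson extrapolation on the trapezoidal column (denominator 4−1=3):
R(1,1) = (4·0.749777 − 0.503980) / 3 = 0.831709
R(2,1) = 0.806877 + (0.806877 − 0.749777)/3 = 0.825910
R(2,2) = (16·0.825910 − 0.831709) / 15 = 0.825523

0.8255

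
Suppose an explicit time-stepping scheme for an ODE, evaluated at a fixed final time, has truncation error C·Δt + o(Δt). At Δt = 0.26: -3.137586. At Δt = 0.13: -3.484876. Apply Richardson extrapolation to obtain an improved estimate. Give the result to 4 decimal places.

-3.8322

The leading error scales as Δt; refining by a factor of 2 reduces it by 2^1 = 2.
Extrapolated value = (2·A(Δt/2) − A(Δt)) / (2 − 1)
= (2·(-3.484876) − (-3.137586)) / 1
= -3.832166 / 1 = -3.832166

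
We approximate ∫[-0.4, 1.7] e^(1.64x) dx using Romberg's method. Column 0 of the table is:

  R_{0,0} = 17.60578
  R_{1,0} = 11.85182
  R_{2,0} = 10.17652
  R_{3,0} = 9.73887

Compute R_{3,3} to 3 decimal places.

Richardson extrapolation on the trapezoidal column (denominator 4−1=3):
R_{1,1} = 11.85182 + (11.85182 − 17.60578)/3 = 9.93383
R_{2,1} = 10.17652 + (10.17652 − 11.85182)/3 = 9.61809
R_{3,1} = (4·9.73887 − 10.17652) / 3 = 9.59299
R_{2,2} = 9.61809 + (9.61809 − 9.93383)/15 = 9.59704
R_{3,2} = (16·9.59299 − 9.61809) / 15 = 9.59132
R_{3,3} = (64·9.59132 − 9.59704) / 63 = 9.59123

9.591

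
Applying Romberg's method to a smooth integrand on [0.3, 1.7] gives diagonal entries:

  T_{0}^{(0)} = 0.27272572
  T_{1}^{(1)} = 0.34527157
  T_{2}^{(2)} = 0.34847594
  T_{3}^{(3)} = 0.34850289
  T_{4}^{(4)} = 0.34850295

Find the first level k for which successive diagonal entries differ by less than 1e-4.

k = 3

|T_{1}^{(1)} − T_{0}^{(0)}| = 0.07254585 ≥ 1e-4
|T_{2}^{(2)} − T_{1}^{(1)}| = 0.00320437 ≥ 1e-4
|T_{3}^{(3)} − T_{2}^{(2)}| = 0.00002695 < 1e-4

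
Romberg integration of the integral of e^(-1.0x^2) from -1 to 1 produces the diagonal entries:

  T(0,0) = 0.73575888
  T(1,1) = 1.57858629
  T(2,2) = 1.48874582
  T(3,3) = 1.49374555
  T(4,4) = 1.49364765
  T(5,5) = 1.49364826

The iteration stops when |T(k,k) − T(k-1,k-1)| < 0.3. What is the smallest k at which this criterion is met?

|T(1,1) − T(0,0)| = 0.84282741 ≥ 0.3
|T(2,2) − T(1,1)| = 0.08984047 < 0.3

k = 2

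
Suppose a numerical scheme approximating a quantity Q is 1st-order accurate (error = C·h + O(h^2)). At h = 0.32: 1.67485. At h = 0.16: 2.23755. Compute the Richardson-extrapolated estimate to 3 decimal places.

The leading error scales as h; refining by a factor of 2 reduces it by 2^1 = 2.
Extrapolated value = (2·A(h/2) − A(h)) / (2 − 1)
= (2·2.23755 − 1.67485) / 1
= 2.80025 / 1 = 2.80025

2.800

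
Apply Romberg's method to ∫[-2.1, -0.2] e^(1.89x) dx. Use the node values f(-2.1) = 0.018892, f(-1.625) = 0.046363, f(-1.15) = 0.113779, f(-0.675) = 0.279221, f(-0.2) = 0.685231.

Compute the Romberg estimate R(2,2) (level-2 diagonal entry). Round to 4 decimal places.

R(0,0) (trapezoid, 1 panel, h=1.9000): 0.668917
R(1,0) (trapezoid, 2 panels, h=0.9500): 0.442548
R(2,0) (trapezoid, 4 panels, h=0.4750): 0.375927
R(1,1) = 0.442548 + (0.442548 − 0.668917)/3 = 0.367092
R(2,1) = 0.375927 + (0.375927 − 0.442548)/3 = 0.353720
R(2,2) = 0.353720 + (0.353720 − 0.367092)/15 = 0.352829

0.3528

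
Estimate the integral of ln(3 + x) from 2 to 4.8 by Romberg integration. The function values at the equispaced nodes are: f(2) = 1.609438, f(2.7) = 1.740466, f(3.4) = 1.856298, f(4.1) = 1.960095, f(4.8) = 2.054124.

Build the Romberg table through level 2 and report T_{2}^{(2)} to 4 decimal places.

T_{0}^{(0)} (trapezoid, 1 panel, h=2.8000): 5.128987
T_{1}^{(0)} (trapezoid, 2 panels, h=1.4000): 5.163311
T_{2}^{(0)} (trapezoid, 4 panels, h=0.7000): 5.172048
T_{1}^{(1)} = 5.163311 + (5.163311 − 5.128987)/3 = 5.174752
T_{2}^{(1)} = 5.172048 + (5.172048 − 5.163311)/3 = 5.174960
T_{2}^{(2)} = 5.174960 + (5.174960 − 5.174752)/15 = 5.174974

5.1750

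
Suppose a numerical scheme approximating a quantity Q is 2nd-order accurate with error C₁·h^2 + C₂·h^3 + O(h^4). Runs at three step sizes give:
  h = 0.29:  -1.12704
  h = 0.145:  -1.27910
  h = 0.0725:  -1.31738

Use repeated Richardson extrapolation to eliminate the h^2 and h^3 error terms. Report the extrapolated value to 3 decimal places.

First eliminate the h^2 term (factor 2^2 = 4):
  B₁ = (4·(-1.27910) − (-1.12704))/3 = -1.32979
  B₂ = (4·(-1.31738) − (-1.27910))/3 = -1.33014
Then eliminate the h^3 term (factor 2^3 = 8):
  (8·(-1.33014) − (-1.32979))/7 = -1.33019

-1.330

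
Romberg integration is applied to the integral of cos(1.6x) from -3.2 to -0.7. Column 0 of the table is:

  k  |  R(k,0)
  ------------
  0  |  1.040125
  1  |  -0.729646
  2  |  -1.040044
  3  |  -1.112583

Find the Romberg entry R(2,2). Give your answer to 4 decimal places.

Richardson extrapolation on the trapezoidal column (denominator 4−1=3):
R(1,1) = -0.729646 + (-0.729646 − 1.040125)/3 = -1.319570
R(2,1) = (4·(-1.040044) − (-0.729646)) / 3 = -1.143510
R(2,2) = (16·(-1.143510) − (-1.319570)) / 15 = -1.131773
(Column j=1 coincides with Simpson's rule on the same nodes.)

-1.1318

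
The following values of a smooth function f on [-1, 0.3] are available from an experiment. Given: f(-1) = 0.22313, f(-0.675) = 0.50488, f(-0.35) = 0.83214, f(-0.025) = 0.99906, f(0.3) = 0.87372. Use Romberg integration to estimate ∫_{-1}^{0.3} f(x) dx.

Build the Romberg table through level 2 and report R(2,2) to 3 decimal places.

0.950

R(0,0) (trapezoid, 1 panel, h=1.3000): 0.71295
R(1,0) (trapezoid, 2 panels, h=0.6500): 0.89737
R(2,0) (trapezoid, 4 panels, h=0.3250): 0.93746
R(1,1) = 0.89737 + (0.89737 − 0.71295)/3 = 0.95884
R(2,1) = 0.93746 + (0.93746 − 0.89737)/3 = 0.95082
R(2,2) = 0.95082 + (0.95082 − 0.95884)/15 = 0.95029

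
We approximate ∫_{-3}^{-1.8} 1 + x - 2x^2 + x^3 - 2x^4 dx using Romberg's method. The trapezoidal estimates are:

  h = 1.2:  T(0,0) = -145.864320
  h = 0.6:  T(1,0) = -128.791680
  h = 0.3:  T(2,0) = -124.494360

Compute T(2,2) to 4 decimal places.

T(1,1) = (4·(-128.791680) − (-145.864320)) / 3 = -123.100800
T(2,1) = -124.494360 + (-124.494360 − (-128.791680))/3 = -123.061920
T(2,2) = -123.061920 + (-123.061920 − (-123.100800))/15 = -123.059328

-123.0593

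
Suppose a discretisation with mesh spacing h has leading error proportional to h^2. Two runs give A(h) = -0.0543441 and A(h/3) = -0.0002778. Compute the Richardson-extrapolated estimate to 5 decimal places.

0.00648

The leading error scales as h^2; refining by a factor of 3 reduces it by 3^2 = 9.
Extrapolated value = (9·A(h/3) − A(h)) / (9 − 1)
= (9·(-0.0002778) − (-0.0543441)) / 8
= 0.0518439 / 8 = 0.0064805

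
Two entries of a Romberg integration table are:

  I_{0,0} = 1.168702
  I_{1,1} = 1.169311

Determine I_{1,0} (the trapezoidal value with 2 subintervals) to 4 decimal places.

1.1692

From I_{1,1} = (4·I_{1,0} − I_{0,0})/3, solve for I_{1,0}:
4·I_{1,0} = 3·1.169311 + 1.168702 = 4.676635
I_{1,0} = 1.169159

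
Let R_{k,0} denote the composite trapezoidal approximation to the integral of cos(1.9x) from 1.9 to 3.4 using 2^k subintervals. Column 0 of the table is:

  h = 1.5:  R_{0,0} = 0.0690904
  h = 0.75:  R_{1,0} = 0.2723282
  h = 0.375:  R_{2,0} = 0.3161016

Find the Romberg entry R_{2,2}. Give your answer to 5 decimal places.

R_{1,1} = 0.2723282 + (0.2723282 − 0.0690904)/3 = 0.3400741
R_{2,1} = 0.3161016 + (0.3161016 − 0.2723282)/3 = 0.3306927
R_{2,2} = (16·0.3306927 − 0.3400741) / 15 = 0.3300673

0.33007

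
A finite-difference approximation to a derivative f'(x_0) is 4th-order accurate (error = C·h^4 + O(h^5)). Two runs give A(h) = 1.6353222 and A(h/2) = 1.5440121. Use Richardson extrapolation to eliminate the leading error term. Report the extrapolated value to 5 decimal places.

The leading error scales as h^4; refining by a factor of 2 reduces it by 2^4 = 16.
Extrapolated value = (16·A(h/2) − A(h)) / (16 − 1)
= (16·1.5440121 − 1.6353222) / 15
= 23.0688714 / 15 = 1.5379248

1.53792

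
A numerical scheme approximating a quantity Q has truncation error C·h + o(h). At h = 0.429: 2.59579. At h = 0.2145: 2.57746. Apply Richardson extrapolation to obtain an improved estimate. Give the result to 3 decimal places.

2.559

The leading error scales as h; refining by a factor of 2 reduces it by 2^1 = 2.
Extrapolated value = (2·A(h/2) − A(h)) / (2 − 1)
= (2·2.57746 − 2.59579) / 1
= 2.55913 / 1 = 2.55913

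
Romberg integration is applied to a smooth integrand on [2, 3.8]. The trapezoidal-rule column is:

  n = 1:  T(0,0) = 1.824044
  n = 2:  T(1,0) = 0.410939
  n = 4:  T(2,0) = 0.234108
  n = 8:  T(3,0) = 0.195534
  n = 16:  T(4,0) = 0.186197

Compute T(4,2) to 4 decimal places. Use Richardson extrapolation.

0.1831

Richardson extrapolation on the trapezoidal column (denominator 4−1=3):
T(3,1) = 0.195534 + (0.195534 − 0.234108)/3 = 0.182676
T(4,1) = 0.186197 + (0.186197 − 0.195534)/3 = 0.183085
T(4,2) = 0.183085 + (0.183085 − 0.182676)/15 = 0.183112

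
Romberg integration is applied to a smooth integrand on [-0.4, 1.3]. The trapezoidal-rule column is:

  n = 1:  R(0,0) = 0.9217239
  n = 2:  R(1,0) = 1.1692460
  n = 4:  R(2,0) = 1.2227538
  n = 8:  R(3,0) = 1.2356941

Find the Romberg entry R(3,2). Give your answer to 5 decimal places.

1.23997

Richardson extrapolation on the trapezoidal column (denominator 4−1=3):
R(2,1) = (4·1.2227538 − 1.1692460) / 3 = 1.2405897
R(3,1) = (4·1.2356941 − 1.2227538) / 3 = 1.2400075
R(3,2) = (16·1.2400075 − 1.2405897) / 15 = 1.2399687
(Column j=1 coincides with Simpson's rule on the same nodes.)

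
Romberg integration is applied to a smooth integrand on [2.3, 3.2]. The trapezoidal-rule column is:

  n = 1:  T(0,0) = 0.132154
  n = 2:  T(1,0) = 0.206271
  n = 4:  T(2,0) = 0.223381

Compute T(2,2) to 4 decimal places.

T(1,1) = 0.206271 + (0.206271 − 0.132154)/3 = 0.230977
T(2,1) = (4·0.223381 − 0.206271) / 3 = 0.229084
T(2,2) = (16·0.229084 − 0.230977) / 15 = 0.228958

0.2290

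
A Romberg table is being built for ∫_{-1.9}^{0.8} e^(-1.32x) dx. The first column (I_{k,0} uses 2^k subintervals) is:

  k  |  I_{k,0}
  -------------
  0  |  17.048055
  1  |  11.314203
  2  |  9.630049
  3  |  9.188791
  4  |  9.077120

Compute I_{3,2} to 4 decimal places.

9.0399

I_{2,1} = (4·9.630049 − 11.314203) / 3 = 9.068664
I_{3,1} = (4·9.188791 − 9.630049) / 3 = 9.041705
I_{3,2} = 9.041705 + (9.041705 − 9.068664)/15 = 9.039908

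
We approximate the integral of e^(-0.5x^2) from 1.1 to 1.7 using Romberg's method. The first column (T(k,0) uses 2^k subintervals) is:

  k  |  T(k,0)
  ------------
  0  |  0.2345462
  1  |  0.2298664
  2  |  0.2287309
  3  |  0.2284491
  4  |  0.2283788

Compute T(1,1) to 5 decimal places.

0.22831

T(1,1) = 0.2298664 + (0.2298664 − 0.2345462)/3 = 0.2283065
(Column j=1 coincides with Simpson's rule on the same nodes.)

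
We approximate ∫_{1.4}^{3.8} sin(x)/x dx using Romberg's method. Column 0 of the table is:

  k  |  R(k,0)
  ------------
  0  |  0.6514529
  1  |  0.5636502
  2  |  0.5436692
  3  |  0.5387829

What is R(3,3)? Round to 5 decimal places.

Richardson extrapolation on the trapezoidal column (denominator 4−1=3):
R(1,1) = 0.5636502 + (0.5636502 − 0.6514529)/3 = 0.5343826
R(2,1) = 0.5436692 + (0.5436692 − 0.5636502)/3 = 0.5370089
R(3,1) = (4·0.5387829 − 0.5436692) / 3 = 0.5371541
R(2,2) = (16·0.5370089 − 0.5343826) / 15 = 0.5371840
R(3,2) = (16·0.5371541 − 0.5370089) / 15 = 0.5371638
R(3,3) = 0.5371638 + (0.5371638 − 0.5371840)/63 = 0.5371635

0.53716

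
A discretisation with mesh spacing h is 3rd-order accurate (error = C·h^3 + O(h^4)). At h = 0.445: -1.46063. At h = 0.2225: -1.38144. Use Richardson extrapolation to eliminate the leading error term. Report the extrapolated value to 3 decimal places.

Extrapolated value = (8·A(h/2) − A(h)) / (8 − 1)
= (8·(-1.38144) − (-1.46063)) / 7
= -9.59089 / 7 = -1.37013

-1.370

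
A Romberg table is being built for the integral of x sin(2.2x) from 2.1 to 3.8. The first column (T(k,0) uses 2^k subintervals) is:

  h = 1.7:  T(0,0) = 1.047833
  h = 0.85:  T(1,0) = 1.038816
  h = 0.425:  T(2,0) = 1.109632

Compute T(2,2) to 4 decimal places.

1.1397

T(1,1) = (4·1.038816 − 1.047833) / 3 = 1.035810
T(2,1) = (4·1.109632 − 1.038816) / 3 = 1.133237
T(2,2) = (16·1.133237 − 1.035810) / 15 = 1.139732
(Column j=1 coincides with Simpson's rule on the same nodes.)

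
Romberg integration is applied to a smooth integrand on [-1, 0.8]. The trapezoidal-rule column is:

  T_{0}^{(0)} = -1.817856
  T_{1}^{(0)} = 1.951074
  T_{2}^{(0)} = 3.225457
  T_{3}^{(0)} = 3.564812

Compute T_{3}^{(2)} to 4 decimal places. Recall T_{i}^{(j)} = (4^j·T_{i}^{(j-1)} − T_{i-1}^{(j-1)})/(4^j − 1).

T_{2}^{(1)} = 3.225457 + (3.225457 − 1.951074)/3 = 3.650251
T_{3}^{(1)} = (4·3.564812 − 3.225457) / 3 = 3.677930
T_{3}^{(2)} = (16·3.677930 − 3.650251) / 15 = 3.679775
(Column j=1 coincides with Simpson's rule on the same nodes.)

3.6798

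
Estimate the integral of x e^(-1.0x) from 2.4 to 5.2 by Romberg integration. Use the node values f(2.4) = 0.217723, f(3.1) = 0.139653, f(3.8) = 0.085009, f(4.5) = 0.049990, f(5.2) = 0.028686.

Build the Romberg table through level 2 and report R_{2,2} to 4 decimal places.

R_{0,0} (trapezoid, 1 panel, h=2.8000): 0.344973
R_{1,0} (trapezoid, 2 panels, h=1.4000): 0.291499
R_{2,0} (trapezoid, 4 panels, h=0.7000): 0.278500
R_{1,1} = 0.291499 + (0.291499 − 0.344973)/3 = 0.273674
R_{2,1} = 0.278500 + (0.278500 − 0.291499)/3 = 0.274167
R_{2,2} = 0.274167 + (0.274167 − 0.273674)/15 = 0.274200

0.2742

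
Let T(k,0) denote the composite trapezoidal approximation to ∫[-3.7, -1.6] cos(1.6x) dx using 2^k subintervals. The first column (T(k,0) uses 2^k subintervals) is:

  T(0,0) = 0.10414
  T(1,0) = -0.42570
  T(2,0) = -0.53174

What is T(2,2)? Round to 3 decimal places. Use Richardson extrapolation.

T(1,1) = (4·(-0.42570) − 0.10414) / 3 = -0.60231
T(2,1) = (4·(-0.53174) − (-0.42570)) / 3 = -0.56709
T(2,2) = -0.56709 + (-0.56709 − (-0.60231))/15 = -0.56474
(Column j=1 coincides with Simpson's rule on the same nodes.)

-0.565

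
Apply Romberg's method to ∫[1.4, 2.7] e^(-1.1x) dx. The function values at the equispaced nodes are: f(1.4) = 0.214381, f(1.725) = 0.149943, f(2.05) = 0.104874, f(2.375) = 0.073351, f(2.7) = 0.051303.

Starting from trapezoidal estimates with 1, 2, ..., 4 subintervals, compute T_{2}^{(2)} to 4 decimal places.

T_{0}^{(0)} (trapezoid, 1 panel, h=1.3000): 0.172695
T_{1}^{(0)} (trapezoid, 2 panels, h=0.6500): 0.154515
T_{2}^{(0)} (trapezoid, 4 panels, h=0.3250): 0.149828
T_{1}^{(1)} = 0.154515 + (0.154515 − 0.172695)/3 = 0.148455
T_{2}^{(1)} = 0.149828 + (0.149828 − 0.154515)/3 = 0.148266
T_{2}^{(2)} = 0.148266 + (0.148266 − 0.148455)/15 = 0.148253

0.1483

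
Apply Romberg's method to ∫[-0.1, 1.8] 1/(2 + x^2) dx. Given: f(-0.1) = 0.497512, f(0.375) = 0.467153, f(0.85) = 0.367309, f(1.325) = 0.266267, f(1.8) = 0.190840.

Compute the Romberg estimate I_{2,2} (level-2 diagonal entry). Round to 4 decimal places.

0.6902

I_{0,0} (trapezoid, 1 panel, h=1.9000): 0.653934
I_{1,0} (trapezoid, 2 panels, h=0.9500): 0.675911
I_{2,0} (trapezoid, 4 panels, h=0.4750): 0.686330
I_{1,1} = 0.675911 + (0.675911 − 0.653934)/3 = 0.683237
I_{2,1} = 0.686330 + (0.686330 − 0.675911)/3 = 0.689803
I_{2,2} = 0.689803 + (0.689803 − 0.683237)/15 = 0.690241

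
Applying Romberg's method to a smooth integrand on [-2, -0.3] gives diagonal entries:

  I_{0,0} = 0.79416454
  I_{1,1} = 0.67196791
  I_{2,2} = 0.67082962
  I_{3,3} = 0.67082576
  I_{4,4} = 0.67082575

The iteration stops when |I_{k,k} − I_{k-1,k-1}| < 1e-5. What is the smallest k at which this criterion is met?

k = 3

|I_{1,1} − I_{0,0}| = 0.12219663 ≥ 1e-5
|I_{2,2} − I_{1,1}| = 0.00113829 ≥ 1e-5
|I_{3,3} − I_{2,2}| = 0.00000386 < 1e-5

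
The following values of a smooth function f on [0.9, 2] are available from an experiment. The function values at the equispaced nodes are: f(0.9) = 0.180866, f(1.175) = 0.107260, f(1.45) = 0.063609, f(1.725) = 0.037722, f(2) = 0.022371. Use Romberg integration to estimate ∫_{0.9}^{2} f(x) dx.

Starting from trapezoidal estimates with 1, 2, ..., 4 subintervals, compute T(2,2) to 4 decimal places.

0.0834

T(0,0) (trapezoid, 1 panel, h=1.1000): 0.111780
T(1,0) (trapezoid, 2 panels, h=0.5500): 0.090875
T(2,0) (trapezoid, 4 panels, h=0.2750): 0.085308
T(1,1) = 0.090875 + (0.090875 − 0.111780)/3 = 0.083907
T(2,1) = 0.085308 + (0.085308 − 0.090875)/3 = 0.083452
T(2,2) = 0.083452 + (0.083452 − 0.083907)/15 = 0.083422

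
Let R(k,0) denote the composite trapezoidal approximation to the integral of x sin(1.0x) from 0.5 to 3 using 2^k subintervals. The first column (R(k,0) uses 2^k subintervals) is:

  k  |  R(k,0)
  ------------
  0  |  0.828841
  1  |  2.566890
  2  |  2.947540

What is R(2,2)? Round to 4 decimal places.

3.0696

Richardson extrapolation on the trapezoidal column (denominator 4−1=3):
R(1,1) = 2.566890 + (2.566890 − 0.828841)/3 = 3.146240
R(2,1) = (4·2.947540 − 2.566890) / 3 = 3.074423
R(2,2) = 3.074423 + (3.074423 − 3.146240)/15 = 3.069635
(Column j=1 coincides with Simpson's rule on the same nodes.)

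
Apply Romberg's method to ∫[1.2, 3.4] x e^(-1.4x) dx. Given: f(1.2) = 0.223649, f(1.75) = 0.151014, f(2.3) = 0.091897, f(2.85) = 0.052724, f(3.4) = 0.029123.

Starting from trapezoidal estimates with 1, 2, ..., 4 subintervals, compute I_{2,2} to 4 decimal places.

I_{0,0} (trapezoid, 1 panel, h=2.2000): 0.278049
I_{1,0} (trapezoid, 2 panels, h=1.1000): 0.240111
I_{2,0} (trapezoid, 4 panels, h=0.5500): 0.232112
I_{1,1} = 0.240111 + (0.240111 − 0.278049)/3 = 0.227465
I_{2,1} = 0.232112 + (0.232112 − 0.240111)/3 = 0.229446
I_{2,2} = 0.229446 + (0.229446 − 0.227465)/15 = 0.229578

0.2296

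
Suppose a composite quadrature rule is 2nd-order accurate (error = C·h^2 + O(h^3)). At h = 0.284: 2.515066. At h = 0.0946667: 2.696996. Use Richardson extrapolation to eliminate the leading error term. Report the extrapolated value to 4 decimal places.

2.7197

The leading error scales as h^2; refining by a factor of 3 reduces it by 3^2 = 9.
Extrapolated value = (9·A(h/3) − A(h)) / (9 − 1)
= (9·2.696996 − 2.515066) / 8
= 21.757898 / 8 = 2.719737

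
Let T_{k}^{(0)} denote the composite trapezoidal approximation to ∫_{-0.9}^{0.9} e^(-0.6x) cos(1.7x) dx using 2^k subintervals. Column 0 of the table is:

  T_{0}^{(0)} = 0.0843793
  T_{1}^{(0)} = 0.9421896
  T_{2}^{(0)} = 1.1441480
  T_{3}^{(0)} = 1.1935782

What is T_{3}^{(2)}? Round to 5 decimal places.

1.20996

T_{2}^{(1)} = (4·1.1441480 − 0.9421896) / 3 = 1.2114675
T_{3}^{(1)} = (4·1.1935782 − 1.1441480) / 3 = 1.2100549
T_{3}^{(2)} = 1.2100549 + (1.2100549 − 1.2114675)/15 = 1.2099607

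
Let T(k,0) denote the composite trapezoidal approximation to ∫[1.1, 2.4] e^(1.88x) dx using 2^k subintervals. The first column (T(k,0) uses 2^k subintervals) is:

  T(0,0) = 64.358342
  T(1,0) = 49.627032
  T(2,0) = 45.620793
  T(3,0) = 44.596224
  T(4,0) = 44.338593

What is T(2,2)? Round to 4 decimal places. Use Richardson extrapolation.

44.2566

Richardson extrapolation on the trapezoidal column (denominator 4−1=3):
T(1,1) = (4·49.627032 − 64.358342) / 3 = 44.716595
T(2,1) = 45.620793 + (45.620793 − 49.627032)/3 = 44.285380
T(2,2) = 44.285380 + (44.285380 − 44.716595)/15 = 44.256632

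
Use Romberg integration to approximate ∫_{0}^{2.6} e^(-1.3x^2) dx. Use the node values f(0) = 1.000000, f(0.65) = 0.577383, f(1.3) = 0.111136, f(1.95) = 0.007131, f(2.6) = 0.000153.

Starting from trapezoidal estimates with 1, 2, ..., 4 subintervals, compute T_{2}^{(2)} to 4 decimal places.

T_{0}^{(0)} (trapezoid, 1 panel, h=2.6000): 1.300199
T_{1}^{(0)} (trapezoid, 2 panels, h=1.3000): 0.794576
T_{2}^{(0)} (trapezoid, 4 panels, h=0.6500): 0.777222
T_{1}^{(1)} = 0.794576 + (0.794576 − 1.300199)/3 = 0.626035
T_{2}^{(1)} = 0.777222 + (0.777222 − 0.794576)/3 = 0.771437
T_{2}^{(2)} = 0.771437 + (0.771437 − 0.626035)/15 = 0.781130

0.7811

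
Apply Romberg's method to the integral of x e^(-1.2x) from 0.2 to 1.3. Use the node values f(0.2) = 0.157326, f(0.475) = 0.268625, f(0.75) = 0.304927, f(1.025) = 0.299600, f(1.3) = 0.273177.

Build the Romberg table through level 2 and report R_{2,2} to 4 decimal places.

0.3038

R_{0,0} (trapezoid, 1 panel, h=1.1000): 0.236777
R_{1,0} (trapezoid, 2 panels, h=0.5500): 0.286098
R_{2,0} (trapezoid, 4 panels, h=0.2750): 0.299311
R_{1,1} = 0.286098 + (0.286098 − 0.236777)/3 = 0.302538
R_{2,1} = 0.299311 + (0.299311 − 0.286098)/3 = 0.303715
R_{2,2} = 0.303715 + (0.303715 − 0.302538)/15 = 0.303793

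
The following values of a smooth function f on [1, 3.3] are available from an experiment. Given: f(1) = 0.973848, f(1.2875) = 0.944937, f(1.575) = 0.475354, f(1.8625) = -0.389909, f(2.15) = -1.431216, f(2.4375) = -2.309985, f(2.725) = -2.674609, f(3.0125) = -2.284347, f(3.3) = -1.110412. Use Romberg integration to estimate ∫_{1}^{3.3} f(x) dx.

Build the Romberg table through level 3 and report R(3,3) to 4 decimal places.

R(0,0) (trapezoid, 1 panel, h=2.3000): -0.157049
R(1,0) (trapezoid, 2 panels, h=1.1500): -1.724423
R(2,0) (trapezoid, 4 panels, h=0.5750): -2.126783
R(3,0) (trapezoid, 8 panels, h=0.2875): -2.224691
R(1,1) = -1.724423 + (-1.724423 − (-0.157049))/3 = -2.246881
R(2,1) = -2.126783 + (-2.126783 − (-1.724423))/3 = -2.260903
R(3,1) = -2.224691 + (-2.224691 − (-2.126783))/3 = -2.257327
R(2,2) = -2.260903 + (-2.260903 − (-2.246881))/15 = -2.261838
R(3,2) = -2.257327 + (-2.257327 − (-2.260903))/15 = -2.257089
R(3,3) = -2.257089 + (-2.257089 − (-2.261838))/63 = -2.257014

-2.2570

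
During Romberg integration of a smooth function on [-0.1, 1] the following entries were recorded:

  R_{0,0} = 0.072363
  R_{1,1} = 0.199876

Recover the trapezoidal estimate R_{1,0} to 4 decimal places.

From R_{1,1} = (4·R_{1,0} − R_{0,0})/3, solve for R_{1,0}:
4·R_{1,0} = 3·0.199876 + 0.072363 = 0.671991
R_{1,0} = 0.167998

0.1680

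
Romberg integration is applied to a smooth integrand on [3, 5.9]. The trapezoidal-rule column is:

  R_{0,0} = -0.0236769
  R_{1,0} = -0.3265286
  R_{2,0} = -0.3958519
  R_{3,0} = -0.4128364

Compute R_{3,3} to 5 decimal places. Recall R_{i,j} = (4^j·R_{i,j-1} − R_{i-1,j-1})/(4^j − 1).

-0.41847

Richardson extrapolation on the trapezoidal column (denominator 4−1=3):
R_{1,1} = -0.3265286 + (-0.3265286 − (-0.0236769))/3 = -0.4274792
R_{2,1} = (4·(-0.3958519) − (-0.3265286)) / 3 = -0.4189597
R_{3,1} = -0.4128364 + (-0.4128364 − (-0.3958519))/3 = -0.4184979
R_{2,2} = (16·(-0.4189597) − (-0.4274792)) / 15 = -0.4183917
R_{3,2} = (16·(-0.4184979) − (-0.4189597)) / 15 = -0.4184671
R_{3,3} = -0.4184671 + (-0.4184671 − (-0.4183917))/63 = -0.4184683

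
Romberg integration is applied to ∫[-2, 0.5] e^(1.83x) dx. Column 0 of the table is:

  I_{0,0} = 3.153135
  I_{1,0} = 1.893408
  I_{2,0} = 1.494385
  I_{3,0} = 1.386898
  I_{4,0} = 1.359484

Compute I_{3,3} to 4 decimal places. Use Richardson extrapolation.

1.3503

I_{1,1} = 1.893408 + (1.893408 − 3.153135)/3 = 1.473499
I_{2,1} = 1.494385 + (1.494385 − 1.893408)/3 = 1.361377
I_{3,1} = (4·1.386898 − 1.494385) / 3 = 1.351069
I_{2,2} = 1.361377 + (1.361377 − 1.473499)/15 = 1.353902
I_{3,2} = (16·1.351069 − 1.361377) / 15 = 1.350382
I_{3,3} = (64·1.350382 − 1.353902) / 63 = 1.350326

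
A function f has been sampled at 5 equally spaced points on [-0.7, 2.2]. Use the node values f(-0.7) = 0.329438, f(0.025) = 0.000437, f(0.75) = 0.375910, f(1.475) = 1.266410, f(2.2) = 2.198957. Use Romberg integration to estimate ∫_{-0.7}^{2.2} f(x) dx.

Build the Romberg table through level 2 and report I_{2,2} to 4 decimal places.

I_{0,0} (trapezoid, 1 panel, h=2.9000): 3.666173
I_{1,0} (trapezoid, 2 panels, h=1.4500): 2.378156
I_{2,0} (trapezoid, 4 panels, h=0.7250): 2.107542
I_{1,1} = 2.378156 + (2.378156 − 3.666173)/3 = 1.948817
I_{2,1} = 2.107542 + (2.107542 − 2.378156)/3 = 2.017337
I_{2,2} = 2.017337 + (2.017337 − 1.948817)/15 = 2.021905

2.0219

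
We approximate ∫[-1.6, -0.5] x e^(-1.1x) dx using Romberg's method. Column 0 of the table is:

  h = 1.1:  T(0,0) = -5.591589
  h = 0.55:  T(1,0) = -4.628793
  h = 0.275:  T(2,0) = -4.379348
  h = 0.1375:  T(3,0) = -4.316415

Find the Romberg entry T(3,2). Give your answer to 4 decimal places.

T(2,1) = -4.379348 + (-4.379348 − (-4.628793))/3 = -4.296200
T(3,1) = -4.316415 + (-4.316415 − (-4.379348))/3 = -4.295437
T(3,2) = -4.295437 + (-4.295437 − (-4.296200))/15 = -4.295386
(Column j=1 coincides with Simpson's rule on the same nodes.)

-4.2954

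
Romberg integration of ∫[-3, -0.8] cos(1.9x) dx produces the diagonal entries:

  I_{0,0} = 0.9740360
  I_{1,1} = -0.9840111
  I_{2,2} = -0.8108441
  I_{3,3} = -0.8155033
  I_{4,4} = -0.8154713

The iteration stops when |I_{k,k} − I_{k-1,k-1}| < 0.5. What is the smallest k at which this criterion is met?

|I_{1,1} − I_{0,0}| = 1.9580471 ≥ 0.5
|I_{2,2} − I_{1,1}| = 0.1731670 < 0.5

k = 2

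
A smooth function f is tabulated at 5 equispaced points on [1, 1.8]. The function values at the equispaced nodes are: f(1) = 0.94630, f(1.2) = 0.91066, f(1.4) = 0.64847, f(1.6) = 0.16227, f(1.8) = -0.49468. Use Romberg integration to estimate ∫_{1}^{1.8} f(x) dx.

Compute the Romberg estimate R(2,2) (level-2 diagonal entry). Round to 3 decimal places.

0.402

R(0,0) (trapezoid, 1 panel, h=0.8000): 0.18065
R(1,0) (trapezoid, 2 panels, h=0.4000): 0.34971
R(2,0) (trapezoid, 4 panels, h=0.2000): 0.38944
R(1,1) = 0.34971 + (0.34971 − 0.18065)/3 = 0.40606
R(2,1) = 0.38944 + (0.38944 − 0.34971)/3 = 0.40268
R(2,2) = 0.40268 + (0.40268 − 0.40606)/15 = 0.40245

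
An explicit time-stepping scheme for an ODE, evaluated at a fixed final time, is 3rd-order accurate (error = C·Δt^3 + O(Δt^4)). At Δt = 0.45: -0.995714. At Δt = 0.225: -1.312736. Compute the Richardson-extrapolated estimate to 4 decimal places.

The leading error scales as Δt^3; refining by a factor of 2 reduces it by 2^3 = 8.
Extrapolated value = (8·A(Δt/2) − A(Δt)) / (8 − 1)
= (8·(-1.312736) − (-0.995714)) / 7
= -9.506174 / 7 = -1.358025

-1.3580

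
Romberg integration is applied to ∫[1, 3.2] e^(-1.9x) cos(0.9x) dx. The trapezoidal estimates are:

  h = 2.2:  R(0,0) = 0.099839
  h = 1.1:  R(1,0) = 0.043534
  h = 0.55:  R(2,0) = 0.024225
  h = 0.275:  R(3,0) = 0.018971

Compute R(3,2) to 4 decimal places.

0.0172

R(2,1) = (4·0.024225 − 0.043534) / 3 = 0.017789
R(3,1) = (4·0.018971 − 0.024225) / 3 = 0.017220
R(3,2) = 0.017220 + (0.017220 − 0.017789)/15 = 0.017182
(Column j=1 coincides with Simpson's rule on the same nodes.)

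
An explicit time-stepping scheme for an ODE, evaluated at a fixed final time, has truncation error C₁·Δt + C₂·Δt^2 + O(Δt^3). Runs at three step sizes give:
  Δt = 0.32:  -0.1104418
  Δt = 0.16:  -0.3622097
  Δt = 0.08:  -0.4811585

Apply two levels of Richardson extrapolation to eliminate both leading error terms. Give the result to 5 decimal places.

-0.59548

First eliminate the Δt term (factor 2^1 = 2):
  B₁ = (2·(-0.3622097) − (-0.1104418))/1 = -0.6139776
  B₂ = (2·(-0.4811585) − (-0.3622097))/1 = -0.6001073
Then eliminate the Δt^2 term (factor 2^2 = 4):
  (4·(-0.6001073) − (-0.6139776))/3 = -0.5954839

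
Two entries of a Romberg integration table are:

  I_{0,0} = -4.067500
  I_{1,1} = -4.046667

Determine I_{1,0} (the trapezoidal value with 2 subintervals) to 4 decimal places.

From I_{1,1} = (4·I_{1,0} − I_{0,0})/3, solve for I_{1,0}:
4·I_{1,0} = 3·(-4.046667) + (-4.067500) = -16.207501
I_{1,0} = -4.051875

-4.0519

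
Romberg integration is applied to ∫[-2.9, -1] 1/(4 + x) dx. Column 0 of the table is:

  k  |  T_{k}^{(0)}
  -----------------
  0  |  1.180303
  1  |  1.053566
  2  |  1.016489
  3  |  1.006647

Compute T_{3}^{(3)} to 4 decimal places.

Richardson extrapolation on the trapezoidal column (denominator 4−1=3):
T_{1}^{(1)} = 1.053566 + (1.053566 − 1.180303)/3 = 1.011320
T_{2}^{(1)} = 1.016489 + (1.016489 − 1.053566)/3 = 1.004130
T_{3}^{(1)} = 1.006647 + (1.006647 − 1.016489)/3 = 1.003366
T_{2}^{(2)} = (16·1.004130 − 1.011320) / 15 = 1.003651
T_{3}^{(2)} = (16·1.003366 − 1.004130) / 15 = 1.003315
T_{3}^{(3)} = (64·1.003315 − 1.003651) / 63 = 1.003310

1.0033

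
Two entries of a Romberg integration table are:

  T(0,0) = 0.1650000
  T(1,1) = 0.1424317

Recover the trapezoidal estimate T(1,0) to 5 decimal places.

0.14807

From T(1,1) = (4·T(1,0) − T(0,0))/3, solve for T(1,0):
4·T(1,0) = 3·0.1424317 + 0.1650000 = 0.5922951
T(1,0) = 0.1480738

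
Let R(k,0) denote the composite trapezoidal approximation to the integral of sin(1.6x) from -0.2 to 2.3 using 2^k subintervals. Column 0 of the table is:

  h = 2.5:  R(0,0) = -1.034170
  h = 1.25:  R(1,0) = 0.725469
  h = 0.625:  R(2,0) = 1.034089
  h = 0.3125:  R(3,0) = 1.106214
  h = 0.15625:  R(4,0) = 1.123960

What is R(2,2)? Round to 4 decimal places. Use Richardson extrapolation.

1.1253

R(1,1) = 0.725469 + (0.725469 − (-1.034170))/3 = 1.312015
R(2,1) = 1.034089 + (1.034089 − 0.725469)/3 = 1.136962
R(2,2) = 1.136962 + (1.136962 − 1.312015)/15 = 1.125292
(Column j=1 coincides with Simpson's rule on the same nodes.)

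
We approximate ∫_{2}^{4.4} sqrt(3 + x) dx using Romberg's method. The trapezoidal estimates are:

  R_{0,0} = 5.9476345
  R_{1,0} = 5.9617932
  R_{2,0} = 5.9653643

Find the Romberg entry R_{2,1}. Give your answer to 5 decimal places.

R_{2,1} = (4·5.9653643 − 5.9617932) / 3 = 5.9665547

5.96655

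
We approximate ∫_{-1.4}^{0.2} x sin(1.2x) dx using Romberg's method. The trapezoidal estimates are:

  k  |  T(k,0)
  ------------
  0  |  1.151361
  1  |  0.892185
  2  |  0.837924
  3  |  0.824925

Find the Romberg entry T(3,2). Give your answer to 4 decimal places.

Richardson extrapolation on the trapezoidal column (denominator 4−1=3):
T(2,1) = 0.837924 + (0.837924 − 0.892185)/3 = 0.819837
T(3,1) = (4·0.824925 − 0.837924) / 3 = 0.820592
T(3,2) = 0.820592 + (0.820592 − 0.819837)/15 = 0.820642

0.8206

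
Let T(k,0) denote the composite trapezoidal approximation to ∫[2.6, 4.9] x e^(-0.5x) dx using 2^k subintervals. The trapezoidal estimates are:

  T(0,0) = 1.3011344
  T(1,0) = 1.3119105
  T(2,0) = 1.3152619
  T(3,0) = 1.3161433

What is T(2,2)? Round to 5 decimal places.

1.31644

T(1,1) = (4·1.3119105 − 1.3011344) / 3 = 1.3155025
T(2,1) = 1.3152619 + (1.3152619 − 1.3119105)/3 = 1.3163790
T(2,2) = (16·1.3163790 − 1.3155025) / 15 = 1.3164374
(Column j=1 coincides with Simpson's rule on the same nodes.)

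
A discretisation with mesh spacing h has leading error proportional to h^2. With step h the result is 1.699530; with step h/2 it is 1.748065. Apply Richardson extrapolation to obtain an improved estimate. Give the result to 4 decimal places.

The leading error scales as h^2; refining by a factor of 2 reduces it by 2^2 = 4.
Extrapolated value = (4·A(h/2) − A(h)) / (4 − 1)
= (4·1.748065 − 1.699530) / 3
= 5.292730 / 3 = 1.764243

1.7642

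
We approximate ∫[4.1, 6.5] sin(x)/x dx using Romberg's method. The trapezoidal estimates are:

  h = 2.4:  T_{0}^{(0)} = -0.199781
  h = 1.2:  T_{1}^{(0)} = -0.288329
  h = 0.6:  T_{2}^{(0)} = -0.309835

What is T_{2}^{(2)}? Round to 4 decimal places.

T_{1}^{(1)} = (4·(-0.288329) − (-0.199781)) / 3 = -0.317845
T_{2}^{(1)} = -0.309835 + (-0.309835 − (-0.288329))/3 = -0.317004
T_{2}^{(2)} = (16·(-0.317004) − (-0.317845)) / 15 = -0.316948
(Column j=1 coincides with Simpson's rule on the same nodes.)

-0.3169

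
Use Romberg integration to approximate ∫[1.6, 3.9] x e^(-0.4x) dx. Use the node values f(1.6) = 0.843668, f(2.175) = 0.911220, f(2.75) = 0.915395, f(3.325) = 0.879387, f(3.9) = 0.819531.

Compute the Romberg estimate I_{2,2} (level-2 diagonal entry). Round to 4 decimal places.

I_{0,0} (trapezoid, 1 panel, h=2.3000): 1.912679
I_{1,0} (trapezoid, 2 panels, h=1.1500): 2.009044
I_{2,0} (trapezoid, 4 panels, h=0.5750): 2.034121
I_{1,1} = 2.009044 + (2.009044 − 1.912679)/3 = 2.041166
I_{2,1} = 2.034121 + (2.034121 − 2.009044)/3 = 2.042480
I_{2,2} = 2.042480 + (2.042480 − 2.041166)/15 = 2.042568

2.0426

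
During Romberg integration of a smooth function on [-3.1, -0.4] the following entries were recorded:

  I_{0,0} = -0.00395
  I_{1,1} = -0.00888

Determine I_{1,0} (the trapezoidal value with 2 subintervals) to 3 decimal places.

From I_{1,1} = (4·I_{1,0} − I_{0,0})/3, solve for I_{1,0}:
4·I_{1,0} = 3·(-0.00888) + (-0.00395) = -0.03059
I_{1,0} = -0.00765

-0.008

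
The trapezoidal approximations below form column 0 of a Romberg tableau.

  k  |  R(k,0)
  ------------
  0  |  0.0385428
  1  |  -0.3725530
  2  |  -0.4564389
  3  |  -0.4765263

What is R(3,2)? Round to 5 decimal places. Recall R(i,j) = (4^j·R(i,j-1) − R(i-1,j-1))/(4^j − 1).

R(2,1) = -0.4564389 + (-0.4564389 − (-0.3725530))/3 = -0.4844009
R(3,1) = (4·(-0.4765263) − (-0.4564389)) / 3 = -0.4832221
R(3,2) = (16·(-0.4832221) − (-0.4844009)) / 15 = -0.4831435

-0.48314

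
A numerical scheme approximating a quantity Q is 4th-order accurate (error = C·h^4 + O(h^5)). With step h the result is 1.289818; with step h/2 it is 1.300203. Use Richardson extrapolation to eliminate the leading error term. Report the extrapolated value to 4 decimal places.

1.3009

Extrapolated value = (16·A(h/2) − A(h)) / (16 − 1)
= (16·1.300203 − 1.289818) / 15
= 19.513430 / 15 = 1.300895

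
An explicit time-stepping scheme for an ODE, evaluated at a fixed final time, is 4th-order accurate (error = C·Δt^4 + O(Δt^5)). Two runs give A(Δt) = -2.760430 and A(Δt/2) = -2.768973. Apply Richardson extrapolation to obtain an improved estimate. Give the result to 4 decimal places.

The leading error scales as Δt^4; refining by a factor of 2 reduces it by 2^4 = 16.
Extrapolated value = (16·A(Δt/2) − A(Δt)) / (16 − 1)
= (16·(-2.768973) − (-2.760430)) / 15
= -41.543138 / 15 = -2.769543

-2.7695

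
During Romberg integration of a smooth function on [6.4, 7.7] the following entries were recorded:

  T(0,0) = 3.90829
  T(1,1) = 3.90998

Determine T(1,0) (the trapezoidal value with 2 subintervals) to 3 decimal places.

3.910

From T(1,1) = (4·T(1,0) − T(0,0))/3, solve for T(1,0):
4·T(1,0) = 3·3.90998 + 3.90829 = 15.63823
T(1,0) = 3.90956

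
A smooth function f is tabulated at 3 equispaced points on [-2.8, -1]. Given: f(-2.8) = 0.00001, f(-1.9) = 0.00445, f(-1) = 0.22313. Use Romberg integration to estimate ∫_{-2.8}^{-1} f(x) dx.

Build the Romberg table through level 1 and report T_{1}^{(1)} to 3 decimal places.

T_{0}^{(0)} (trapezoid, 1 panel, h=1.8000): 0.20083
T_{1}^{(0)} (trapezoid, 2 panels, h=0.9000): 0.10442
T_{1}^{(1)} = 0.10442 + (0.10442 − 0.20083)/3 = 0.07228

0.072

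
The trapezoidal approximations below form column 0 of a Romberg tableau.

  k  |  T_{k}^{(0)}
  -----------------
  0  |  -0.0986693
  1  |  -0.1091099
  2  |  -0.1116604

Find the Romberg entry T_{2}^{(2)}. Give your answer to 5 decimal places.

Richardson extrapolation on the trapezoidal column (denominator 4−1=3):
T_{1}^{(1)} = -0.1091099 + (-0.1091099 − (-0.0986693))/3 = -0.1125901
T_{2}^{(1)} = (4·(-0.1116604) − (-0.1091099)) / 3 = -0.1125106
T_{2}^{(2)} = -0.1125106 + (-0.1125106 − (-0.1125901))/15 = -0.1125053

-0.11251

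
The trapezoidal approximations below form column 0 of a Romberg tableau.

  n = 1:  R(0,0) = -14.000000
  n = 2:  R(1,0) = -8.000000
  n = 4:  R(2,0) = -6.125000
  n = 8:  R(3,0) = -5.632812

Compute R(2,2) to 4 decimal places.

Richardson extrapolation on the trapezoidal column (denominator 4−1=3):
R(1,1) = -8.000000 + (-8.000000 − (-14.000000))/3 = -6.000000
R(2,1) = (4·(-6.125000) − (-8.000000)) / 3 = -5.500000
R(2,2) = (16·(-5.500000) − (-6.000000)) / 15 = -5.466667

-5.4667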